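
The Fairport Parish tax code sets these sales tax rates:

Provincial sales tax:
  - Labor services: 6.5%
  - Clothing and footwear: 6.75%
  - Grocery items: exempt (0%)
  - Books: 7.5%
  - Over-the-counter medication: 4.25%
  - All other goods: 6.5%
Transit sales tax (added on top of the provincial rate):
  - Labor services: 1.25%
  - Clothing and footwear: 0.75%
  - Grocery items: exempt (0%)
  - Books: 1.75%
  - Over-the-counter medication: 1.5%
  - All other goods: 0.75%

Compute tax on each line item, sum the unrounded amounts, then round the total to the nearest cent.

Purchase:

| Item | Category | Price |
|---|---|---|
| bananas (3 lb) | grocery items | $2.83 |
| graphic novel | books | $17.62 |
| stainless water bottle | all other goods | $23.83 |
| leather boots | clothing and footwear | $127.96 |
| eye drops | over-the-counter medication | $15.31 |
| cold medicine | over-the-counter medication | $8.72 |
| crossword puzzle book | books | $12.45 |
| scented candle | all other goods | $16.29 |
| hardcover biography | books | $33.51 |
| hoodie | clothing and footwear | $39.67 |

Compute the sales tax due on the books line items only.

Graphic novel $17.62: books → 7.5% + 1.75% transit = 9.25% → $1.62985
Crossword puzzle book $12.45: books → 7.5% + 1.75% transit = 9.25% → $1.151625
Hardcover biography $33.51: books → 7.5% + 1.75% transit = 9.25% → $3.099675
Tax on books: unrounded sum = $5.88115 → $5.88

$5.88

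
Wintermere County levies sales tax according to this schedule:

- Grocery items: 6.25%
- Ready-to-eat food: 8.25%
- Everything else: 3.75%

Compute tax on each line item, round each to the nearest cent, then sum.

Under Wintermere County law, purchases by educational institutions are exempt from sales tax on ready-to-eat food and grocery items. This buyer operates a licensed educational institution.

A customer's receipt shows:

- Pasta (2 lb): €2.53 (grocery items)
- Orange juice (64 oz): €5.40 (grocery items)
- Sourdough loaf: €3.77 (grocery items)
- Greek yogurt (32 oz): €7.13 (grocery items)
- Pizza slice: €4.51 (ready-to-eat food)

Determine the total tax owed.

Pasta (2 lb) €2.53: grocery items, buyer-exempt → 0% → €0.00
Orange juice (64 oz) €5.40: grocery items, buyer-exempt → 0% → €0.00
Sourdough loaf €3.77: grocery items, buyer-exempt → 0% → €0.00
Greek yogurt (32 oz) €7.13: grocery items, buyer-exempt → 0% → €0.00
Pizza slice €4.51: ready-to-eat food, buyer-exempt → 0% → €0.00
Total tax = €0.00

€0.00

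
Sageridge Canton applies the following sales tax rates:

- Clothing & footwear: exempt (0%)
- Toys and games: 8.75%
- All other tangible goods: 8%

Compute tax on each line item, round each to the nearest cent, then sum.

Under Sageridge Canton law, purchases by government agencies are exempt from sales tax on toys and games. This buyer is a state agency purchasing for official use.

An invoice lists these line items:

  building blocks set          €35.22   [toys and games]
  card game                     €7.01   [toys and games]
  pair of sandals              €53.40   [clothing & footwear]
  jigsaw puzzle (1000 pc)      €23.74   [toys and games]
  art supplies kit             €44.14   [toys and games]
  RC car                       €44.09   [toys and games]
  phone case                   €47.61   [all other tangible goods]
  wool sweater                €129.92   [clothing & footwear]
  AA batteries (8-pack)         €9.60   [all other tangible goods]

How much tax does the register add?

€4.58

Building blocks set €35.22: toys and games, buyer-exempt → 0% → €0.00
Card game €7.01: toys and games, buyer-exempt → 0% → €0.00
Pair of sandals €53.40: clothing & footwear → 0% → €0.00
Jigsaw puzzle (1000 pc) €23.74: toys and games, buyer-exempt → 0% → €0.00
Art supplies kit €44.14: toys and games, buyer-exempt → 0% → €0.00
RC car €44.09: toys and games, buyer-exempt → 0% → €0.00
Phone case €47.61: all other tangible goods → 8% → €3.81
Wool sweater €129.92: clothing & footwear → 0% → €0.00
AA batteries (8-pack) €9.60: all other tangible goods → 8% → €0.77
Total tax = €3.81 + €0.77 = €4.58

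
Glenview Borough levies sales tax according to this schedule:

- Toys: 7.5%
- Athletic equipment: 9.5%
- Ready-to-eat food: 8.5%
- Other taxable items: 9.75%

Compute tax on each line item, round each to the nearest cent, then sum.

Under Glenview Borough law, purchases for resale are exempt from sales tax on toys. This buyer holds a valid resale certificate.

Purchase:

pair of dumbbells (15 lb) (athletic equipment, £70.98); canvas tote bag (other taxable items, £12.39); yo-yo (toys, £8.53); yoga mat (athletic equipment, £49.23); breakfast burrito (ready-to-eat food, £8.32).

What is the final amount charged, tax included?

Pair of dumbbells (15 lb) £70.98: athletic equipment → 9.5% → £6.74
Canvas tote bag £12.39: other taxable items → 9.75% → £1.21
Yo-yo £8.53: toys, buyer-exempt → 0% → £0.00
Yoga mat £49.23: athletic equipment → 9.5% → £4.68
Breakfast burrito £8.32: ready-to-eat food → 8.5% → £0.71
Subtotal = £149.45; tax = £13.34; total due = £162.79

£162.79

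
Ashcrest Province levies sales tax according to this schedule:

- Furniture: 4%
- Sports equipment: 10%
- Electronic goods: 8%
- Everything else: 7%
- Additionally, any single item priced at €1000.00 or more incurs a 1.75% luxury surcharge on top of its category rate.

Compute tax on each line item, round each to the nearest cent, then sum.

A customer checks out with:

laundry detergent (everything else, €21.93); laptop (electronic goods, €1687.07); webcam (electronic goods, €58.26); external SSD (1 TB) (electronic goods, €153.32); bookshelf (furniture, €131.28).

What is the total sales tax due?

Laundry detergent €21.93: everything else → 7% → €1.54
Laptop €1687.07: electronic goods → 8% + 1.75% surcharge = 9.75% → €164.49
Webcam €58.26: electronic goods → 8% → €4.66
External SSD (1 TB) €153.32: electronic goods → 8% → €12.27
Bookshelf €131.28: furniture → 4% → €5.25
Total tax = €1.54 + €164.49 + €4.66 + €12.27 + €5.25 = €188.21

€188.21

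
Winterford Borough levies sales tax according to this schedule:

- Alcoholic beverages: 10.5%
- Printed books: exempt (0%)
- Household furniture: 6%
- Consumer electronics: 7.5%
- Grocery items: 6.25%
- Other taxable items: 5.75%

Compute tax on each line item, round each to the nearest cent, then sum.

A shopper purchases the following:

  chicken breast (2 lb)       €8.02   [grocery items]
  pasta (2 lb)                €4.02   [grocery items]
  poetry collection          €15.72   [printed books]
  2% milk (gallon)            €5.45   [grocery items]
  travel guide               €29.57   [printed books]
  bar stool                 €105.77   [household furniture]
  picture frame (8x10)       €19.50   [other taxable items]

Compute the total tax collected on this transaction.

€8.56

Chicken breast (2 lb) €8.02: grocery items → 6.25% → €0.50
Pasta (2 lb) €4.02: grocery items → 6.25% → €0.25
Poetry collection €15.72: printed books → 0% → €0.00
2% milk (gallon) €5.45: grocery items → 6.25% → €0.34
Travel guide €29.57: printed books → 0% → €0.00
Bar stool €105.77: household furniture → 6% → €6.35
Picture frame (8x10) €19.50: other taxable items → 5.75% → €1.12
Total tax = €0.50 + €0.25 + €0.34 + €6.35 + €1.12 = €8.56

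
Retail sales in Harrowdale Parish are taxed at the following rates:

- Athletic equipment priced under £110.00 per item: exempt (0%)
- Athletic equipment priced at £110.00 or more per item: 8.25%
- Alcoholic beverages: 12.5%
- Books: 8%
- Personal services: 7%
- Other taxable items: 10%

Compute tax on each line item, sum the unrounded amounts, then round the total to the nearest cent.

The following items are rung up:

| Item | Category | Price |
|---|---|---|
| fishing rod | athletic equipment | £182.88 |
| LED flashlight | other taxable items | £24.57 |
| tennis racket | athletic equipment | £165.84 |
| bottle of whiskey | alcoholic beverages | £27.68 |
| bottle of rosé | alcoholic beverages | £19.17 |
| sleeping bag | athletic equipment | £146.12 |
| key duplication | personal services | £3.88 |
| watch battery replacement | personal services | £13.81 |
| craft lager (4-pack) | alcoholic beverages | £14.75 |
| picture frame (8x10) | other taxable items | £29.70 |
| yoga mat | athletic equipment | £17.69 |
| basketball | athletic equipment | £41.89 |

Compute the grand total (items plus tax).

£743.17

Fishing rod £182.88: athletic equipment, £110.00 or more → 8.25% → £15.0876
LED flashlight £24.57: other taxable items → 10% → £2.457
Tennis racket £165.84: athletic equipment, £110.00 or more → 8.25% → £13.6818
Bottle of whiskey £27.68: alcoholic beverages → 12.5% → £3.46
Bottle of rosé £19.17: alcoholic beverages → 12.5% → £2.39625
Sleeping bag £146.12: athletic equipment, £110.00 or more → 8.25% → £12.0549
Key duplication £3.88: personal services → 7% → £0.2716
Watch battery replacement £13.81: personal services → 7% → £0.9667
Craft lager (4-pack) £14.75: alcoholic beverages → 12.5% → £1.84375
Picture frame (8x10) £29.70: other taxable items → 10% → £2.97
Yoga mat £17.69: athletic equipment, under £110.00 → 0% → £0.00
Basketball £41.89: athletic equipment, under £110.00 → 0% → £0.00
Subtotal = £687.98; unrounded tax = £55.1896 → £55.19; total due = £743.17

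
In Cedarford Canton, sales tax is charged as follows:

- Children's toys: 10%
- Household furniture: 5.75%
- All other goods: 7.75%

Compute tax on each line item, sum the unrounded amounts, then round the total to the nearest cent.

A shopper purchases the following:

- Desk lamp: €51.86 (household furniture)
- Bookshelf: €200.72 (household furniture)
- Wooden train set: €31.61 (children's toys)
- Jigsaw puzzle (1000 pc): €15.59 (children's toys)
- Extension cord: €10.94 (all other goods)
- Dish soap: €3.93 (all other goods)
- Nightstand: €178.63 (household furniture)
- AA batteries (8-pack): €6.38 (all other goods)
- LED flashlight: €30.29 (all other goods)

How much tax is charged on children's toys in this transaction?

Wooden train set €31.61: children's toys → 10% → €3.161
Jigsaw puzzle (1000 pc) €15.59: children's toys → 10% → €1.559
Tax on children's toys: unrounded sum = €4.72 → €4.72

€4.72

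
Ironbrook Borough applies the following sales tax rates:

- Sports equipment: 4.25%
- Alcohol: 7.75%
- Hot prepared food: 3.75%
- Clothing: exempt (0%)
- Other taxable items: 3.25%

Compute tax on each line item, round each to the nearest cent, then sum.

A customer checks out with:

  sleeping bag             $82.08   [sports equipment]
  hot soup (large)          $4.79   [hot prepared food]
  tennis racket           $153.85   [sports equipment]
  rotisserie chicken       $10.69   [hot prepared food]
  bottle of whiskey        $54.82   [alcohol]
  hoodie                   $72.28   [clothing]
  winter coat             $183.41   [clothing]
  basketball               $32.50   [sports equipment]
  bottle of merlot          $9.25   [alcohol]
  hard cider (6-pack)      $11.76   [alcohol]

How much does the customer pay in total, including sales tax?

Sleeping bag $82.08: sports equipment → 4.25% → $3.49
Hot soup (large) $4.79: hot prepared food → 3.75% → $0.18
Tennis racket $153.85: sports equipment → 4.25% → $6.54
Rotisserie chicken $10.69: hot prepared food → 3.75% → $0.40
Bottle of whiskey $54.82: alcohol → 7.75% → $4.25
Hoodie $72.28: clothing → 0% → $0.00
Winter coat $183.41: clothing → 0% → $0.00
Basketball $32.50: sports equipment → 4.25% → $1.38
Bottle of merlot $9.25: alcohol → 7.75% → $0.72
Hard cider (6-pack) $11.76: alcohol → 7.75% → $0.91
Subtotal = $615.43; tax = $17.87; total due = $633.30

$633.30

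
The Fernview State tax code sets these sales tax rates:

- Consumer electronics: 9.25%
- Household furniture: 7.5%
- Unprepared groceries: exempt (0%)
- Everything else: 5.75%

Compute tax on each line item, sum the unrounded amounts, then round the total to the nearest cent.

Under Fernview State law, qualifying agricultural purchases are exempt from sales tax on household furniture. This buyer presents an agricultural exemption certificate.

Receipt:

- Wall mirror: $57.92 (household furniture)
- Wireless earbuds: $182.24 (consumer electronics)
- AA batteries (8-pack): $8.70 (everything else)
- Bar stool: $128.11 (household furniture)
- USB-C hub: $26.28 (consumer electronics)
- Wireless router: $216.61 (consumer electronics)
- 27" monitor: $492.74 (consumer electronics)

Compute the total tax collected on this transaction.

Wall mirror $57.92: household furniture, buyer-exempt → 0% → $0.00
Wireless earbuds $182.24: consumer electronics → 9.25% → $16.8572
AA batteries (8-pack) $8.70: everything else → 5.75% → $0.50025
Bar stool $128.11: household furniture, buyer-exempt → 0% → $0.00
USB-C hub $26.28: consumer electronics → 9.25% → $2.4309
Wireless router $216.61: consumer electronics → 9.25% → $20.036425
27" monitor $492.74: consumer electronics → 9.25% → $45.57845
Unrounded tax sum = $85.403225 → $85.40

$85.40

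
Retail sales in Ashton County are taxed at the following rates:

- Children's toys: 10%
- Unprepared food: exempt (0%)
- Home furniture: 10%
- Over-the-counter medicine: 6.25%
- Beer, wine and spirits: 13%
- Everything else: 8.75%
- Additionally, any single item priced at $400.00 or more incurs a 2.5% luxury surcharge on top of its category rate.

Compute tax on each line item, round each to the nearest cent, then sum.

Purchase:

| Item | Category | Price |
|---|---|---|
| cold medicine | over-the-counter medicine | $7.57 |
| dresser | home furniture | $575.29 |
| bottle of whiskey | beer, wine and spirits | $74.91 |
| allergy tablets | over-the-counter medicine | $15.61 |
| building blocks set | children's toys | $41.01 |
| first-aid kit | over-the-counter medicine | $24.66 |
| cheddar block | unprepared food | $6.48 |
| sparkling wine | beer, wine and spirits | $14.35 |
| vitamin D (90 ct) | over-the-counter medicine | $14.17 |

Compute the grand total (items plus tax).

$865.55

Cold medicine $7.57: over-the-counter medicine → 6.25% → $0.47
Dresser $575.29: home furniture → 10% + 2.5% surcharge = 12.5% → $71.91
Bottle of whiskey $74.91: beer, wine and spirits → 13% → $9.74
Allergy tablets $15.61: over-the-counter medicine → 6.25% → $0.98
Building blocks set $41.01: children's toys → 10% → $4.10
First-aid kit $24.66: over-the-counter medicine → 6.25% → $1.54
Cheddar block $6.48: unprepared food → 0% → $0.00
Sparkling wine $14.35: beer, wine and spirits → 13% → $1.87
Vitamin D (90 ct) $14.17: over-the-counter medicine → 6.25% → $0.89
Subtotal = $774.05; tax = $91.50; total due = $865.55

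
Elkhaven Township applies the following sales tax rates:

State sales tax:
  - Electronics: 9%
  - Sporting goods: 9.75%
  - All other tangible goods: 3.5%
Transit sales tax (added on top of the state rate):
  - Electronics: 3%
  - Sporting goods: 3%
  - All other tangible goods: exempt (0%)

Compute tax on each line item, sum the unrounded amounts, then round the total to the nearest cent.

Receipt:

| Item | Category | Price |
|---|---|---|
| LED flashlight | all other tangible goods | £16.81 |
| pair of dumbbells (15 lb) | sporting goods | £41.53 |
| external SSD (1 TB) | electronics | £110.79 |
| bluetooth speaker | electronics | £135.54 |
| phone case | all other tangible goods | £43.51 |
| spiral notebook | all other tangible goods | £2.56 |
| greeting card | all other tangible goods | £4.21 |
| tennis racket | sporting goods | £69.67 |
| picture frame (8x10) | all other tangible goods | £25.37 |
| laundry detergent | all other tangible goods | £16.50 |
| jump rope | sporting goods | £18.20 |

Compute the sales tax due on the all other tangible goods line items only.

LED flashlight £16.81: all other tangible goods → 3.5% + 0% transit = 3.5% → £0.58835
Phone case £43.51: all other tangible goods → 3.5% + 0% transit = 3.5% → £1.52285
Spiral notebook £2.56: all other tangible goods → 3.5% + 0% transit = 3.5% → £0.0896
Greeting card £4.21: all other tangible goods → 3.5% + 0% transit = 3.5% → £0.14735
Picture frame (8x10) £25.37: all other tangible goods → 3.5% + 0% transit = 3.5% → £0.88795
Laundry detergent £16.50: all other tangible goods → 3.5% + 0% transit = 3.5% → £0.5775
Tax on all other tangible goods: unrounded sum = £3.8136 → £3.81

£3.81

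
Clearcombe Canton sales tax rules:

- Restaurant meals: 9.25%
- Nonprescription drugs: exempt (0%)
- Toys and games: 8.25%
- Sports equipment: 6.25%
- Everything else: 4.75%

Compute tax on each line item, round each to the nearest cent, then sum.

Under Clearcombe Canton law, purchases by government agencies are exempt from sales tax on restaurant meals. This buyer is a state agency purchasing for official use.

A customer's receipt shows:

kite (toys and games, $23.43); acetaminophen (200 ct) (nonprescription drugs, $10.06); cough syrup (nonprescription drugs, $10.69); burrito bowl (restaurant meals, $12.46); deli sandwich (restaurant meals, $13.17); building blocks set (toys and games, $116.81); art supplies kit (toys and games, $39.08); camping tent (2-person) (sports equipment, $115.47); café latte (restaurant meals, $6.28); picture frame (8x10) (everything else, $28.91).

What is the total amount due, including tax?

Kite $23.43: toys and games → 8.25% → $1.93
Acetaminophen (200 ct) $10.06: nonprescription drugs → 0% → $0.00
Cough syrup $10.69: nonprescription drugs → 0% → $0.00
Burrito bowl $12.46: restaurant meals, buyer-exempt → 0% → $0.00
Deli sandwich $13.17: restaurant meals, buyer-exempt → 0% → $0.00
Building blocks set $116.81: toys and games → 8.25% → $9.64
Art supplies kit $39.08: toys and games → 8.25% → $3.22
Camping tent (2-person) $115.47: sports equipment → 6.25% → $7.22
Café latte $6.28: restaurant meals, buyer-exempt → 0% → $0.00
Picture frame (8x10) $28.91: everything else → 4.75% → $1.37
Subtotal = $376.36; tax = $23.38; total due = $399.74

$399.74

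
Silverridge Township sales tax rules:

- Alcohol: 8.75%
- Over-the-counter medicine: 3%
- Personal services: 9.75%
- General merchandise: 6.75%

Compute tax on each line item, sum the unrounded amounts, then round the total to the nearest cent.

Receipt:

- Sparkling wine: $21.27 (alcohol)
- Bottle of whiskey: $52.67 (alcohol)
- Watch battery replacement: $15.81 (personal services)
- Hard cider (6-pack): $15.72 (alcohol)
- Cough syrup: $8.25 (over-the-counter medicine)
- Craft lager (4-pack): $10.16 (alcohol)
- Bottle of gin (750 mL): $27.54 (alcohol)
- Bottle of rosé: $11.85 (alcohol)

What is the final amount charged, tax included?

$177.24

Sparkling wine $21.27: alcohol → 8.75% → $1.861125
Bottle of whiskey $52.67: alcohol → 8.75% → $4.608625
Watch battery replacement $15.81: personal services → 9.75% → $1.541475
Hard cider (6-pack) $15.72: alcohol → 8.75% → $1.3755
Cough syrup $8.25: over-the-counter medicine → 3% → $0.2475
Craft lager (4-pack) $10.16: alcohol → 8.75% → $0.889
Bottle of gin (750 mL) $27.54: alcohol → 8.75% → $2.40975
Bottle of rosé $11.85: alcohol → 8.75% → $1.036875
Subtotal = $163.27; unrounded tax = $13.96985 → $13.97; total due = $177.24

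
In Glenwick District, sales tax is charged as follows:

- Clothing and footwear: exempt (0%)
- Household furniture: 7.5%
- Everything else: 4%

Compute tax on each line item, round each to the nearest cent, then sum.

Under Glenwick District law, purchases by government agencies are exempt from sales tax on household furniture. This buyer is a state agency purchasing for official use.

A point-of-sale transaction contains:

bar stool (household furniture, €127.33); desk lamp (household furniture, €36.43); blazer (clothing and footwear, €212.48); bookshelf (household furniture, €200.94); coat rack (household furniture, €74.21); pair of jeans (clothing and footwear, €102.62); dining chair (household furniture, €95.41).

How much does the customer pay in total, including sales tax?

€849.42

Bar stool €127.33: household furniture, buyer-exempt → 0% → €0.00
Desk lamp €36.43: household furniture, buyer-exempt → 0% → €0.00
Blazer €212.48: clothing and footwear → 0% → €0.00
Bookshelf €200.94: household furniture, buyer-exempt → 0% → €0.00
Coat rack €74.21: household furniture, buyer-exempt → 0% → €0.00
Pair of jeans €102.62: clothing and footwear → 0% → €0.00
Dining chair €95.41: household furniture, buyer-exempt → 0% → €0.00
Subtotal = €849.42; tax = €0.00; total due = €849.42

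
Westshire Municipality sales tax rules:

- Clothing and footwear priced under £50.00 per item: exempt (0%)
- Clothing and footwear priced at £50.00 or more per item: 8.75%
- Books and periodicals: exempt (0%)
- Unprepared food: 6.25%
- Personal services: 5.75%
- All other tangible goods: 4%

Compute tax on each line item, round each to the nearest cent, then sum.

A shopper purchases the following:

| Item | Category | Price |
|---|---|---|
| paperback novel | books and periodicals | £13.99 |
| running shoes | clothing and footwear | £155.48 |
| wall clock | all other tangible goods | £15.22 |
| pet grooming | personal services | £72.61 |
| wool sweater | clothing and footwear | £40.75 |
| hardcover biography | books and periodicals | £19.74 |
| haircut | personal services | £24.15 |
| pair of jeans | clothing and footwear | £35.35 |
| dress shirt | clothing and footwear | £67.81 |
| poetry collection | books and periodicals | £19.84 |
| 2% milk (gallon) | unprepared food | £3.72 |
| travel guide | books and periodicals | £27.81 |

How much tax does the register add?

£25.94

Paperback novel £13.99: books and periodicals → 0% → £0.00
Running shoes £155.48: clothing and footwear, £50.00 or more → 8.75% → £13.60
Wall clock £15.22: all other tangible goods → 4% → £0.61
Pet grooming £72.61: personal services → 5.75% → £4.18
Wool sweater £40.75: clothing and footwear, under £50.00 → 0% → £0.00
Hardcover biography £19.74: books and periodicals → 0% → £0.00
Haircut £24.15: personal services → 5.75% → £1.39
Pair of jeans £35.35: clothing and footwear, under £50.00 → 0% → £0.00
Dress shirt £67.81: clothing and footwear, £50.00 or more → 8.75% → £5.93
Poetry collection £19.84: books and periodicals → 0% → £0.00
2% milk (gallon) £3.72: unprepared food → 6.25% → £0.23
Travel guide £27.81: books and periodicals → 0% → £0.00
Total tax = £13.60 + £0.61 + £4.18 + £1.39 + £5.93 + £0.23 = £25.94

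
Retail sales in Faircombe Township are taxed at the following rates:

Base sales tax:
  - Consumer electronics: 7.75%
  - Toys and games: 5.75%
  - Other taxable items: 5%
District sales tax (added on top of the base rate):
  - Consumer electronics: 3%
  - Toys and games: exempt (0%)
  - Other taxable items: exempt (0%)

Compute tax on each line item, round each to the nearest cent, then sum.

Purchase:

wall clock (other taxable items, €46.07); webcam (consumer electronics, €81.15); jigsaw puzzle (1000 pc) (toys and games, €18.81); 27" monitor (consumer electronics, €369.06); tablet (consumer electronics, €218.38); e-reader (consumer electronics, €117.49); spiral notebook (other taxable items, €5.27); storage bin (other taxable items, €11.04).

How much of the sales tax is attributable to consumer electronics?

Webcam €81.15: consumer electronics → 7.75% + 3% district = 10.75% → €8.72
27" monitor €369.06: consumer electronics → 7.75% + 3% district = 10.75% → €39.67
Tablet €218.38: consumer electronics → 7.75% + 3% district = 10.75% → €23.48
E-reader €117.49: consumer electronics → 7.75% + 3% district = 10.75% → €12.63
Tax on consumer electronics = €8.72 + €39.67 + €23.48 + €12.63 = €84.50

€84.50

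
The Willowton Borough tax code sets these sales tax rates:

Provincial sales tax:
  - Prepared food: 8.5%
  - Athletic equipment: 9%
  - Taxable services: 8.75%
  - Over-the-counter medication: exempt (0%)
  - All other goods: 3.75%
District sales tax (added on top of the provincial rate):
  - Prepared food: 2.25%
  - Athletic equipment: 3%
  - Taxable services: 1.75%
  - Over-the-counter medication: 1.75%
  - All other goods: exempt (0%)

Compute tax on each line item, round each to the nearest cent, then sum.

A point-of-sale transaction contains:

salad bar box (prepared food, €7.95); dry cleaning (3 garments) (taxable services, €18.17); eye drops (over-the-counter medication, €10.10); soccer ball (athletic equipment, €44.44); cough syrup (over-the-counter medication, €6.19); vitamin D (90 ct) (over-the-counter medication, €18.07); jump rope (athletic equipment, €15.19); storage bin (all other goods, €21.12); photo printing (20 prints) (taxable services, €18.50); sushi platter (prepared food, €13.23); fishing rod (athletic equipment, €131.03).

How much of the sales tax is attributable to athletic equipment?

€22.87

Soccer ball €44.44: athletic equipment → 9% + 3% district = 12% → €5.33
Jump rope €15.19: athletic equipment → 9% + 3% district = 12% → €1.82
Fishing rod €131.03: athletic equipment → 9% + 3% district = 12% → €15.72
Tax on athletic equipment = €5.33 + €1.82 + €15.72 = €22.87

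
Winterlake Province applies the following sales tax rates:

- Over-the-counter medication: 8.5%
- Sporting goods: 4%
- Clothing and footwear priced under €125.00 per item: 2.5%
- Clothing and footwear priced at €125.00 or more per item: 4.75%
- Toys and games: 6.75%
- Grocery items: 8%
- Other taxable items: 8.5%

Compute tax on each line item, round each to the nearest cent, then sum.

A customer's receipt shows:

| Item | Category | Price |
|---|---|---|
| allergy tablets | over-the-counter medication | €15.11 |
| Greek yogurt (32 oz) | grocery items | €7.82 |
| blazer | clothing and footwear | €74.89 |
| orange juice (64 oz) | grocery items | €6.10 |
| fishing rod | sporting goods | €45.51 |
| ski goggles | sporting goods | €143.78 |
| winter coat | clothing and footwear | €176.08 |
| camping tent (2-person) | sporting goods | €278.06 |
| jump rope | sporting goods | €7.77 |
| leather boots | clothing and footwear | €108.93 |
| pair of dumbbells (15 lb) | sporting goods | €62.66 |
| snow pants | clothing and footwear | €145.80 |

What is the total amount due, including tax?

Allergy tablets €15.11: over-the-counter medication → 8.5% → €1.28
Greek yogurt (32 oz) €7.82: grocery items → 8% → €0.63
Blazer €74.89: clothing and footwear, under €125.00 → 2.5% → €1.87
Orange juice (64 oz) €6.10: grocery items → 8% → €0.49
Fishing rod €45.51: sporting goods → 4% → €1.82
Ski goggles €143.78: sporting goods → 4% → €5.75
Winter coat €176.08: clothing and footwear, €125.00 or more → 4.75% → €8.36
Camping tent (2-person) €278.06: sporting goods → 4% → €11.12
Jump rope €7.77: sporting goods → 4% → €0.31
Leather boots €108.93: clothing and footwear, under €125.00 → 2.5% → €2.72
Pair of dumbbells (15 lb) €62.66: sporting goods → 4% → €2.51
Snow pants €145.80: clothing and footwear, €125.00 or more → 4.75% → €6.93
Subtotal = €1072.51; tax = €43.79; total due = €1116.30

€1116.30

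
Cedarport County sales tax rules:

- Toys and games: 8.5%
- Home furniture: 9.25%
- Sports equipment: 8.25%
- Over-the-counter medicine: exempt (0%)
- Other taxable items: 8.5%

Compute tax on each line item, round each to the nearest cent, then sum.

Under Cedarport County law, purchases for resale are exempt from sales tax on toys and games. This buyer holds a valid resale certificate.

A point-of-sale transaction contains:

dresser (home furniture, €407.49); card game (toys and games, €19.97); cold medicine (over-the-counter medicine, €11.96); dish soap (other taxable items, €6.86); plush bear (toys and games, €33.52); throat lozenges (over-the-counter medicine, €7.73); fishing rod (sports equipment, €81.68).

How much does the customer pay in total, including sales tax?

€614.22

Dresser €407.49: home furniture → 9.25% → €37.69
Card game €19.97: toys and games, buyer-exempt → 0% → €0.00
Cold medicine €11.96: over-the-counter medicine → 0% → €0.00
Dish soap €6.86: other taxable items → 8.5% → €0.58
Plush bear €33.52: toys and games, buyer-exempt → 0% → €0.00
Throat lozenges €7.73: over-the-counter medicine → 0% → €0.00
Fishing rod €81.68: sports equipment → 8.25% → €6.74
Subtotal = €569.21; tax = €45.01; total due = €614.22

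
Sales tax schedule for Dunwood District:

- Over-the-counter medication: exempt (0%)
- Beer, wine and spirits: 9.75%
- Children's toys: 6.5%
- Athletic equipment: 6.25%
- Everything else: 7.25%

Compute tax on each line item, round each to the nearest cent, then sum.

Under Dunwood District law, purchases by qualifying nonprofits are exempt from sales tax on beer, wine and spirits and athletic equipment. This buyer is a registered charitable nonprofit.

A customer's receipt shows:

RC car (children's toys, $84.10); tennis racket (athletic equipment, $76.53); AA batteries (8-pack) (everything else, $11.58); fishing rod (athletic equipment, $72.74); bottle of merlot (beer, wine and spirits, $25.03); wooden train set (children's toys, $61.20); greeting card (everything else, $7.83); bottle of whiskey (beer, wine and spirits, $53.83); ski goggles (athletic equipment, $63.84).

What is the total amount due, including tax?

$467.54

RC car $84.10: children's toys → 6.5% → $5.47
Tennis racket $76.53: athletic equipment, buyer-exempt → 0% → $0.00
AA batteries (8-pack) $11.58: everything else → 7.25% → $0.84
Fishing rod $72.74: athletic equipment, buyer-exempt → 0% → $0.00
Bottle of merlot $25.03: beer, wine and spirits, buyer-exempt → 0% → $0.00
Wooden train set $61.20: children's toys → 6.5% → $3.98
Greeting card $7.83: everything else → 7.25% → $0.57
Bottle of whiskey $53.83: beer, wine and spirits, buyer-exempt → 0% → $0.00
Ski goggles $63.84: athletic equipment, buyer-exempt → 0% → $0.00
Subtotal = $456.68; tax = $10.86; total due = $467.54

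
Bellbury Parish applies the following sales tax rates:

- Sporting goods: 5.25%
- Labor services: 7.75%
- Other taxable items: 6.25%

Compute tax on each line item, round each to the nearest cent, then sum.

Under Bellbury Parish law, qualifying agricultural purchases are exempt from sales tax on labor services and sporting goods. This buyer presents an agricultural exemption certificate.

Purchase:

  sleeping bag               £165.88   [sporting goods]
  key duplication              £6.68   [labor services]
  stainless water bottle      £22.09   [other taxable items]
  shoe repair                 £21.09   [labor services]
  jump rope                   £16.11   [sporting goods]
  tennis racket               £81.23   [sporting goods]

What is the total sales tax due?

Sleeping bag £165.88: sporting goods, buyer-exempt → 0% → £0.00
Key duplication £6.68: labor services, buyer-exempt → 0% → £0.00
Stainless water bottle £22.09: other taxable items → 6.25% → £1.38
Shoe repair £21.09: labor services, buyer-exempt → 0% → £0.00
Jump rope £16.11: sporting goods, buyer-exempt → 0% → £0.00
Tennis racket £81.23: sporting goods, buyer-exempt → 0% → £0.00
Total tax = £1.38

£1.38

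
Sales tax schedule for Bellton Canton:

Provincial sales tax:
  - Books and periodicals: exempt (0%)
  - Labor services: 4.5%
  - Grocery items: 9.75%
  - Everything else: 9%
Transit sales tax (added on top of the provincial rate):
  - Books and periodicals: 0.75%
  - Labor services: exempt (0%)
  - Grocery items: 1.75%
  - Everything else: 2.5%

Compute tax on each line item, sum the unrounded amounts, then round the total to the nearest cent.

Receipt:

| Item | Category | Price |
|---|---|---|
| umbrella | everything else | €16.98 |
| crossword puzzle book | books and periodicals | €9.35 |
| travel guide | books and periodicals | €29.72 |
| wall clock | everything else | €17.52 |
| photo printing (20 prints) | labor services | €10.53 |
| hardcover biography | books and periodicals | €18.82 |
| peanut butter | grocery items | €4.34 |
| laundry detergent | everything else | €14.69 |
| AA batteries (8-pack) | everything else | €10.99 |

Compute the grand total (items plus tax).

€141.27

Umbrella €16.98: everything else → 9% + 2.5% transit = 11.5% → €1.9527
Crossword puzzle book €9.35: books and periodicals → 0% + 0.75% transit = 0.75% → €0.070125
Travel guide €29.72: books and periodicals → 0% + 0.75% transit = 0.75% → €0.2229
Wall clock €17.52: everything else → 9% + 2.5% transit = 11.5% → €2.0148
Photo printing (20 prints) €10.53: labor services → 4.5% + 0% transit = 4.5% → €0.47385
Hardcover biography €18.82: books and periodicals → 0% + 0.75% transit = 0.75% → €0.14115
Peanut butter €4.34: grocery items → 9.75% + 1.75% transit = 11.5% → €0.4991
Laundry detergent €14.69: everything else → 9% + 2.5% transit = 11.5% → €1.68935
AA batteries (8-pack) €10.99: everything else → 9% + 2.5% transit = 11.5% → €1.26385
Subtotal = €132.94; unrounded tax = €8.327825 → €8.33; total due = €141.27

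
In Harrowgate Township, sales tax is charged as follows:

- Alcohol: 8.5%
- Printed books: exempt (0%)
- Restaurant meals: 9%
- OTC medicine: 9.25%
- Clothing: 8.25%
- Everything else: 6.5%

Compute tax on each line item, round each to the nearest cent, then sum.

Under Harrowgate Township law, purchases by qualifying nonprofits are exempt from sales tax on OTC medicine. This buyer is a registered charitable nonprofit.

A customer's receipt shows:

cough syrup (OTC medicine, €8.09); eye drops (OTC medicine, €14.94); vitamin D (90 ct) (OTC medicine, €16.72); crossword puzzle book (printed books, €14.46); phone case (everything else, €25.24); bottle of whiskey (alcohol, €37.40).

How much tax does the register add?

€4.82

Cough syrup €8.09: OTC medicine, buyer-exempt → 0% → €0.00
Eye drops €14.94: OTC medicine, buyer-exempt → 0% → €0.00
Vitamin D (90 ct) €16.72: OTC medicine, buyer-exempt → 0% → €0.00
Crossword puzzle book €14.46: printed books → 0% → €0.00
Phone case €25.24: everything else → 6.5% → €1.64
Bottle of whiskey €37.40: alcohol → 8.5% → €3.18
Total tax = €1.64 + €3.18 = €4.82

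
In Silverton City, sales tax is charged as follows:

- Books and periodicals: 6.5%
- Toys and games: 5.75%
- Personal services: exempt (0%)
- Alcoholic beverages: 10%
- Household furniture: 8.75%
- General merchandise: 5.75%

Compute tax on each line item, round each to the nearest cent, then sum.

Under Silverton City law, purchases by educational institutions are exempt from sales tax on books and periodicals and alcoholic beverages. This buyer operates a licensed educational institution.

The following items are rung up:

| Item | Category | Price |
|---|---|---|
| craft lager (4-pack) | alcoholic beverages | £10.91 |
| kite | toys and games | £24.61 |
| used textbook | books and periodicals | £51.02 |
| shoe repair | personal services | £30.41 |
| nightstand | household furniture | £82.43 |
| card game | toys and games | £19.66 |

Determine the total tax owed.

£9.76

Craft lager (4-pack) £10.91: alcoholic beverages, buyer-exempt → 0% → £0.00
Kite £24.61: toys and games → 5.75% → £1.42
Used textbook £51.02: books and periodicals, buyer-exempt → 0% → £0.00
Shoe repair £30.41: personal services → 0% → £0.00
Nightstand £82.43: household furniture → 8.75% → £7.21
Card game £19.66: toys and games → 5.75% → £1.13
Total tax = £1.42 + £7.21 + £1.13 = £9.76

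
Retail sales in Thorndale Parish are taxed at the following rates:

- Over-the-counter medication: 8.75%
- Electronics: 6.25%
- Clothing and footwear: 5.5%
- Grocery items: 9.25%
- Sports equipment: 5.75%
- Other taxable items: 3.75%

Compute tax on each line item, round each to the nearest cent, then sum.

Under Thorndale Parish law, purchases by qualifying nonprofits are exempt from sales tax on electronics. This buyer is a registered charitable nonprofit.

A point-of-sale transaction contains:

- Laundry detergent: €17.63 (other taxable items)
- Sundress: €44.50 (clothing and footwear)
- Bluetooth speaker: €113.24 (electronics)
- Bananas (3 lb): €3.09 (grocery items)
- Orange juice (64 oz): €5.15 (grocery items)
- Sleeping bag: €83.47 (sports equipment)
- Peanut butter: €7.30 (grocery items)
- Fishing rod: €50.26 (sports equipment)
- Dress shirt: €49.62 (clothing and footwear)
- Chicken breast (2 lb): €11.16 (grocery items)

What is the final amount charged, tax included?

€401.43

Laundry detergent €17.63: other taxable items → 3.75% → €0.66
Sundress €44.50: clothing and footwear → 5.5% → €2.45
Bluetooth speaker €113.24: electronics, buyer-exempt → 0% → €0.00
Bananas (3 lb) €3.09: grocery items → 9.25% → €0.29
Orange juice (64 oz) €5.15: grocery items → 9.25% → €0.48
Sleeping bag €83.47: sports equipment → 5.75% → €4.80
Peanut butter €7.30: grocery items → 9.25% → €0.68
Fishing rod €50.26: sports equipment → 5.75% → €2.89
Dress shirt €49.62: clothing and footwear → 5.5% → €2.73
Chicken breast (2 lb) €11.16: grocery items → 9.25% → €1.03
Subtotal = €385.42; tax = €16.01; total due = €401.43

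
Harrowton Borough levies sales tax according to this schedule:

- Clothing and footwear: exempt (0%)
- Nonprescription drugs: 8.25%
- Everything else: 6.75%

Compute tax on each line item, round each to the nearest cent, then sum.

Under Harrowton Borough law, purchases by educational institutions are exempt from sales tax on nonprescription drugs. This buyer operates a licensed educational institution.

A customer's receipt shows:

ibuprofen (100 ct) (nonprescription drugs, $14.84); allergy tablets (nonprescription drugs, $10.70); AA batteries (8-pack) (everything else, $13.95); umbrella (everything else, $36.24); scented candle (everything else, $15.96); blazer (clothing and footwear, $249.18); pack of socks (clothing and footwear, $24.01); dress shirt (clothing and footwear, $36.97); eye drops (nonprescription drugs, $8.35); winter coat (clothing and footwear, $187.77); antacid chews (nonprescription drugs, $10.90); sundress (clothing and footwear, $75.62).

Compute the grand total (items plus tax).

Ibuprofen (100 ct) $14.84: nonprescription drugs, buyer-exempt → 0% → $0.00
Allergy tablets $10.70: nonprescription drugs, buyer-exempt → 0% → $0.00
AA batteries (8-pack) $13.95: everything else → 6.75% → $0.94
Umbrella $36.24: everything else → 6.75% → $2.45
Scented candle $15.96: everything else → 6.75% → $1.08
Blazer $249.18: clothing and footwear → 0% → $0.00
Pack of socks $24.01: clothing and footwear → 0% → $0.00
Dress shirt $36.97: clothing and footwear → 0% → $0.00
Eye drops $8.35: nonprescription drugs, buyer-exempt → 0% → $0.00
Winter coat $187.77: clothing and footwear → 0% → $0.00
Antacid chews $10.90: nonprescription drugs, buyer-exempt → 0% → $0.00
Sundress $75.62: clothing and footwear → 0% → $0.00
Subtotal = $684.49; tax = $4.47; total due = $688.96

$688.96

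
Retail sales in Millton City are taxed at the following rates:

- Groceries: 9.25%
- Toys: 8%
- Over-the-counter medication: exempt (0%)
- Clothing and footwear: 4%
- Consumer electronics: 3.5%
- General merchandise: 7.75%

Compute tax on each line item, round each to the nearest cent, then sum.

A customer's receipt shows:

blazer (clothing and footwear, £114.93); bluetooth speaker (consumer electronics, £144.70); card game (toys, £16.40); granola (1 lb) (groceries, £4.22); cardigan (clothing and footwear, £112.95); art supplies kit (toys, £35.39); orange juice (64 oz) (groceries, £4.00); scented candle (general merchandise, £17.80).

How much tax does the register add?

£20.46

Blazer £114.93: clothing and footwear → 4% → £4.60
Bluetooth speaker £144.70: consumer electronics → 3.5% → £5.06
Card game £16.40: toys → 8% → £1.31
Granola (1 lb) £4.22: groceries → 9.25% → £0.39
Cardigan £112.95: clothing and footwear → 4% → £4.52
Art supplies kit £35.39: toys → 8% → £2.83
Orange juice (64 oz) £4.00: groceries → 9.25% → £0.37
Scented candle £17.80: general merchandise → 7.75% → £1.38
Total tax = £4.60 + £5.06 + £1.31 + £0.39 + £4.52 + £2.83 + £0.37 + £1.38 = £20.46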